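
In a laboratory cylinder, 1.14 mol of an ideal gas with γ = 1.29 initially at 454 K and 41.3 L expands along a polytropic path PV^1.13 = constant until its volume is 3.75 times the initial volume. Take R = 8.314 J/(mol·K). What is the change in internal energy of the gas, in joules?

P₁ = nRT₁/V₁ = 1.14×8.314×454/41.3 = 104 kPa.
Polytropic n=1.13: T₂ = T₁(V₁/V₂)^(n−1) = 454×(0.267)^0.13 = 382 K; P₂ = P₁(V₁/V₂)^n = 23.4 kPa.
For an ideal gas ΔU = nCvΔT with Cv = R/(γ−1) = 28.7 J/(mol·K).
ΔU = 1.14×28.7×(382−454) = -2340 J.

-2340 J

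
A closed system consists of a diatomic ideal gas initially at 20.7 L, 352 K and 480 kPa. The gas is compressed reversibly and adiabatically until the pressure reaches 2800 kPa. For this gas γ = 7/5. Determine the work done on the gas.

n = P₁V₁/(RT₁) = 480×20.7/(8.314×352) = 3.40 mol.
Adiabatic: T₂/T₁ = (P₂/P₁)^((γ−1)/γ) ⇒ T₂ = 352×(5.83)^0.286 = 583 K; V₂ = 5.87 L.
ΔU = nCvΔT = 3.40×20.8×(583−352) = 16300 J.
Q = 0 for an adiabatic process, so W = −ΔU = -16300 J.
Work done on the gas = −W_by = 16300 J.

16300 J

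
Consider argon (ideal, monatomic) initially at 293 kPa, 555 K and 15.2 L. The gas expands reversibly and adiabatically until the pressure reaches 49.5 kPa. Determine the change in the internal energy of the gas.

-3400 J

n = P₁V₁/(RT₁) = 293×15.2/(8.314×555) = 0.965 mol.
Adiabatic: T₂/T₁ = (P₂/P₁)^((γ−1)/γ) ⇒ T₂ = 555×(0.169)^0.400 = 273 K; V₂ = 44.2 L.
For an ideal gas ΔU = nCvΔT with Cv = (3/2)R = 12.5 J/(mol·K).
ΔU = 0.965×12.5×(273−555) = -3400 J.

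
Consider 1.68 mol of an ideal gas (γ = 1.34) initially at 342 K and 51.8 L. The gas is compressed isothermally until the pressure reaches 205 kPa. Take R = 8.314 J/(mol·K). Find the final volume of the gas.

23.3 L

P₁ = nRT₁/V₁ = 1.68×8.314×342/51.8 = 92.2 kPa.
Isothermal: T stays 342 K; PV = const ⇒ V₂ = 23.3 L, P₂ = 205 kPa.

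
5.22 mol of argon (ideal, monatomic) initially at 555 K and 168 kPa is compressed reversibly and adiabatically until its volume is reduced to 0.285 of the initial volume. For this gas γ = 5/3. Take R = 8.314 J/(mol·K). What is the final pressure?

V₁ = nRT₁/P₁ = 5.22×8.314×555/168 = 143 L.
Adiabatic: TV^(γ−1) = const ⇒ T₂ = 555×(3.51)^0.667 = 1280 K; PV^γ = const ⇒ P₂ = 1360 kPa.

1360 kPa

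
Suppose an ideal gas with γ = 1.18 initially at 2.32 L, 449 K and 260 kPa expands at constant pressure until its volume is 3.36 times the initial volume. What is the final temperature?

Isobaric: P stays 260 kPa; V/T = const ⇒ T₂ = 1510 K, V₂ = 7.80 L.

1510 K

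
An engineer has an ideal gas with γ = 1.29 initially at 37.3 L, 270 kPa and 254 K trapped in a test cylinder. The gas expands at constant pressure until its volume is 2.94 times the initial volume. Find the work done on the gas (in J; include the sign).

n = P₁V₁/(RT₁) = 270×37.3/(8.314×254) = 4.77 mol.
Isobaric: P stays 270 kPa; V/T = const ⇒ T₂ = 747 K, V₂ = 110 L.
W = PΔV = 270×(110−37.3) kPa·L = 19500 J.
Work done on the gas = −W_by = -19500 J.

-19500 J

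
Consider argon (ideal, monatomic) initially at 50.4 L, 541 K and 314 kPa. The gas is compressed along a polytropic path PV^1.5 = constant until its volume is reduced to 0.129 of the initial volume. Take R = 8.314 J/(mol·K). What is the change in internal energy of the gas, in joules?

42400 J

n = P₁V₁/(RT₁) = 314×50.4/(8.314×541) = 3.52 mol.
Polytropic n=1.5: T₂ = T₁(V₁/V₂)^(n−1) = 541×(7.75)^0.50 = 1510 K; P₂ = P₁(V₁/V₂)^n = 6780 kPa.
For an ideal gas ΔU = nCvΔT with Cv = (3/2)R = 12.5 J/(mol·K).
ΔU = 3.52×12.5×(1510−541) = 42400 J.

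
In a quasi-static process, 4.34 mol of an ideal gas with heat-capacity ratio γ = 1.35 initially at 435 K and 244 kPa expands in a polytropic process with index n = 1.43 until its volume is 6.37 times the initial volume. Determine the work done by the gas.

20000 J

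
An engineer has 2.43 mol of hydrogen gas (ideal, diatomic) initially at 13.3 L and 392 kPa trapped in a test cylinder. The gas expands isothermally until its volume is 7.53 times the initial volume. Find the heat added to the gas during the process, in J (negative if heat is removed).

10500 J

T₁ = P₁V₁/(nR) = 392×13.3/(2.43×8.314) = 258 K.
Isothermal: T stays 258 K; PV = const ⇒ V₂ = 100 L, P₂ = 52.1 kPa.
ΔU = 0 (ideal gas, T constant).
W = nRT ln(V₂/V₁) = 2.43×8.314×258×ln(7.53) = 10500 J.
Q = ΔU + W = 10500 J.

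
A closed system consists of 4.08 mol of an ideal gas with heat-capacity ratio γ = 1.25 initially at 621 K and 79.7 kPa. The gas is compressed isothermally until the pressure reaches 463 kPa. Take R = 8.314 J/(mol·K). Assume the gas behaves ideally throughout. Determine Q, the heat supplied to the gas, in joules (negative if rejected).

V₁ = nRT₁/P₁ = 4.08×8.314×621/79.7 = 264 L.
Isothermal: T stays 621 K; PV = const ⇒ V₂ = 45.5 L, P₂ = 463 kPa.
ΔU = 0 (ideal gas, T constant).
W = nRT ln(V₂/V₁) = 4.08×8.314×621×ln(0.172) = -37100 J.
Q = ΔU + W = -37100 J.

-37100 J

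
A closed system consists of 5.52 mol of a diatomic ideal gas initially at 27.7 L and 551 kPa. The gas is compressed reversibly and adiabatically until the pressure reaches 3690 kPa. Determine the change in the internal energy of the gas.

27500 J

T₁ = P₁V₁/(nR) = 551×27.7/(5.52×8.314) = 333 K.
Adiabatic: T₂/T₁ = (P₂/P₁)^((γ−1)/γ) ⇒ T₂ = 333×(6.70)^0.286 = 573 K; V₂ = 7.12 L.
For an ideal gas ΔU = nCvΔT with Cv = (5/2)R = 20.8 J/(mol·K).
ΔU = 5.52×20.8×(573−333) = 27500 J.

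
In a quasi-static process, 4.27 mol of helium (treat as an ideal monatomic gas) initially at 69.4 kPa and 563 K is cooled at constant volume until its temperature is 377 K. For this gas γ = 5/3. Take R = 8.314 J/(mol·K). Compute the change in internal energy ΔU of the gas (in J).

V₁ = nRT₁/P₁ = 4.27×8.314×563/69.4 = 288 L.
Isochoric: V stays 288 L; P/T = const ⇒ T₂ = 377 K, P₂ = 46.5 kPa.
For an ideal gas ΔU = nCvΔT with Cv = (3/2)R = 12.5 J/(mol·K).
ΔU = 4.27×12.5×(377−563) = -9900 J.

-9900 J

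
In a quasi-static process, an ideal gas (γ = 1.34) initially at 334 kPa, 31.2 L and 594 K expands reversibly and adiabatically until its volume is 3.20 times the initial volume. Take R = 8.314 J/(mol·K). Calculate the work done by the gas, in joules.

10000 J

n = P₁V₁/(RT₁) = 334×31.2/(8.314×594) = 2.11 mol.
Adiabatic: TV^(γ−1) = const ⇒ T₂ = 594×(0.312)^0.340 = 400 K; PV^γ = const ⇒ P₂ = 70.3 kPa.
ΔU = nCvΔT = 2.11×24.5×(400−594) = -10000 J.
Q = 0 for an adiabatic process, so W = −ΔU = 10000 J.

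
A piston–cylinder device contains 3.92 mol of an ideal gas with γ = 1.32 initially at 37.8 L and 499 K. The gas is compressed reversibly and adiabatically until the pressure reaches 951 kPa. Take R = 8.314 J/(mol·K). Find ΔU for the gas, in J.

10800 J

P₁ = nRT₁/V₁ = 3.92×8.314×499/37.8 = 430 kPa.
Adiabatic: T₂/T₁ = (P₂/P₁)^((γ−1)/γ) ⇒ T₂ = 499×(2.21)^0.242 = 605 K; V₂ = 20.7 L.
For an ideal gas ΔU = nCvΔT with Cv = R/(γ−1) = 26.0 J/(mol·K).
ΔU = 3.92×26.0×(605−499) = 10800 J.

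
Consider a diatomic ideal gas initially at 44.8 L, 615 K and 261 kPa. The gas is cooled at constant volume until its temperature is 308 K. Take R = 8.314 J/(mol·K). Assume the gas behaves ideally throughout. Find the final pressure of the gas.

131 kPa

Isochoric: V stays 44.8 L; P/T = const ⇒ T₂ = 308 K, P₂ = 131 kPa.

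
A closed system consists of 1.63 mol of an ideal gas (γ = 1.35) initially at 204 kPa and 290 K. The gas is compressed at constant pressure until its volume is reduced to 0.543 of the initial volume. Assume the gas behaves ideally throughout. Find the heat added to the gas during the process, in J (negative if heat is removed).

V₁ = nRT₁/P₁ = 1.63×8.314×290/204 = 19.3 L.
Isobaric: P stays 204 kPa; V/T = const ⇒ T₂ = 157 K, V₂ = 10.5 L.
W = PΔV = 204×(10.5−19.3) kPa·L = -1800 J.
ΔU = nCvΔT = 1.63×23.8×(157−290) = -5130 J.
Q = ΔU + W = nCpΔT = -6930 J.

-6930 J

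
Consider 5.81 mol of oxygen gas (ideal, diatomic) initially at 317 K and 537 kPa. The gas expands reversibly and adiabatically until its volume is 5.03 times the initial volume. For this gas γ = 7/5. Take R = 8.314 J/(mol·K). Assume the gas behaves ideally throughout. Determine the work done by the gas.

18200 J

V₁ = nRT₁/P₁ = 5.81×8.314×317/537 = 28.5 L.
Adiabatic: TV^(γ−1) = const ⇒ T₂ = 317×(0.199)^0.400 = 166 K; PV^γ = const ⇒ P₂ = 55.9 kPa.
ΔU = nCvΔT = 5.81×20.8×(166−317) = -18200 J.
Q = 0 for an adiabatic process, so W = −ΔU = 18200 J.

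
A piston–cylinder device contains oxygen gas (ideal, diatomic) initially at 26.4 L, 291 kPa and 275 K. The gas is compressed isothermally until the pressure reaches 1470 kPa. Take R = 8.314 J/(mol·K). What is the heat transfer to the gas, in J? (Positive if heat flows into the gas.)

-12400 J

n = P₁V₁/(RT₁) = 291×26.4/(8.314×275) = 3.36 mol.
Isothermal: T stays 275 K; PV = const ⇒ V₂ = 5.23 L, P₂ = 1470 kPa.
ΔU = 0 (ideal gas, T constant).
W = nRT ln(V₂/V₁) = 3.36×8.314×275×ln(0.198) = -12400 J.
Q = ΔU + W = -12400 J.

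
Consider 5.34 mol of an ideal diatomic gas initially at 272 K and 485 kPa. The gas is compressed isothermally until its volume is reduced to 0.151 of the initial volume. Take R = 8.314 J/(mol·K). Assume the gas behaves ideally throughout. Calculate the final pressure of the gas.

3210 kPa

V₁ = nRT₁/P₁ = 5.34×8.314×272/485 = 24.9 L.
Isothermal: T stays 272 K; PV = const ⇒ V₂ = 3.76 L, P₂ = 3210 kPa.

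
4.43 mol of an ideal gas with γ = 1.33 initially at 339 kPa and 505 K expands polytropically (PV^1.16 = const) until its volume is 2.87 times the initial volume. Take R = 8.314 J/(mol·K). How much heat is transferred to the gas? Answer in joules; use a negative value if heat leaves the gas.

9300 J

V₁ = nRT₁/P₁ = 4.43×8.314×505/339 = 54.9 L.
Polytropic n=1.16: T₂ = T₁(V₁/V₂)^(n−1) = 505×(0.348)^0.16 = 427 K; P₂ = P₁(V₁/V₂)^n = 99.8 kPa.
W = (P₁V₁−P₂V₂)/(n−1) = (339×54.9−99.8×157)/0.16 = 18000 J.
ΔU = nCvΔT = 4.43×25.2×(427−505) = -8750 J.
Q = ΔU + W = 9300 J.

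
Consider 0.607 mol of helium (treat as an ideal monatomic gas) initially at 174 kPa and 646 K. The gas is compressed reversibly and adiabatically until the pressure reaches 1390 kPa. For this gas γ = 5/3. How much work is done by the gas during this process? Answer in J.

V₁ = nRT₁/P₁ = 0.607×8.314×646/174 = 18.7 L.
Adiabatic: T₂/T₁ = (P₂/P₁)^((γ−1)/γ) ⇒ T₂ = 646×(7.99)^0.400 = 1480 K; V₂ = 5.39 L.
ΔU = nCvΔT = 0.607×12.5×(1480−646) = 6340 J.
Q = 0 for an adiabatic process, so W = −ΔU = -6340 J.

-6340 J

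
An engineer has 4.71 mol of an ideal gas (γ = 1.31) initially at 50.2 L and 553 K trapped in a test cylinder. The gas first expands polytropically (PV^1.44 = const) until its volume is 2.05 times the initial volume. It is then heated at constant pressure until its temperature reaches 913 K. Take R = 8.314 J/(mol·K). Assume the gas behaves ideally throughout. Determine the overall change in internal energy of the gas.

P₁ = nRT₁/V₁ = 4.71×8.314×553/50.2 = 431 kPa.
Step 1 — Polytropic n=1.44: T₂ = T₁(V₁/V₂)^(n−1) = 553×(0.488)^0.44 = 403 K; P₂ = P₁(V₁/V₂)^n = 153 kPa.
W = (P₁V₁−P₂V₂)/(n−1) = (431×50.2−153×103)/0.44 = 13300 J.
ΔU = nCvΔT = 4.71×26.8×(403−553) = -18900 J.
Q = ΔU + W = -5590 J.
State after step 1: P = 153 kPa, V = 103 L, T = 403 K.
Step 2 — Isobaric: P stays 153 kPa; V/T = const ⇒ T₂ = 913 K, V₂ = 233 L.
W = PΔV = 153×(233−103) kPa·L = 20000 J.
ΔU = nCvΔT = 4.71×26.8×(913−403) = 64400 J.
Q = ΔU + W = nCpΔT = 84400 J.
Net over both steps: W = 33300 J, Q = 78800 J, ΔU = 45500 J.

45500 J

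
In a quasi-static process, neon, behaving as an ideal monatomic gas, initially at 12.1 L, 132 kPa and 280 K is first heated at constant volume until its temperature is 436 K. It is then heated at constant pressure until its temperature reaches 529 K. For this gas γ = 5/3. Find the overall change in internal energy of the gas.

2130 J

n = P₁V₁/(RT₁) = 132×12.1/(8.314×280) = 0.686 mol.
Step 1 — Isochoric: V stays 12.1 L; P/T = const ⇒ T₂ = 436 K, P₂ = 206 kPa.
W = 0 (no volume change).
ΔU = nCvΔT = 0.686×12.5×(436−280) = 1330 J.
Q = ΔU = 1330 J.
State after step 1: P = 206 kPa, V = 12.1 L, T = 436 K.
Step 2 — Isobaric: P stays 206 kPa; V/T = const ⇒ T₂ = 529 K, V₂ = 14.7 L.
W = PΔV = 206×(14.7−12.1) kPa·L = 530 J.
ΔU = nCvΔT = 0.686×12.5×(529−436) = 796 J.
Q = ΔU + W = nCpΔT = 1330 J.
Net over both steps: W = 530 J, Q = 2660 J, ΔU = 2130 J.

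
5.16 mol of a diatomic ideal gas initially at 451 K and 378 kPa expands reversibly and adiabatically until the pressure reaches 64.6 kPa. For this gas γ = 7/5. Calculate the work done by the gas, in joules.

V₁ = nRT₁/P₁ = 5.16×8.314×451/378 = 51.2 L.
Adiabatic: T₂/T₁ = (P₂/P₁)^((γ−1)/γ) ⇒ T₂ = 451×(0.171)^0.286 = 272 K; V₂ = 181 L.
ΔU = nCvΔT = 5.16×20.8×(272−451) = -19200 J.
Q = 0 for an adiabatic process, so W = −ΔU = 19200 J.

19200 J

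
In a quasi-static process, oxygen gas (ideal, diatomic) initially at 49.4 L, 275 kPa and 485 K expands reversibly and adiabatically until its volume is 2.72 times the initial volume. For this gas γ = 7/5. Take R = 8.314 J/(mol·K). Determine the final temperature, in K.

Adiabatic: TV^(γ−1) = const ⇒ T₂ = 485×(0.368)^0.400 = 325 K; PV^γ = const ⇒ P₂ = 67.8 kPa.

325 K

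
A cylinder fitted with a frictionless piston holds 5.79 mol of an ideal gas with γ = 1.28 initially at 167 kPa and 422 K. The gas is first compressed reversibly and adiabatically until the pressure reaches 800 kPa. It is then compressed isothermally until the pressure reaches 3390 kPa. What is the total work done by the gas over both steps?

-71000 J

V₁ = nRT₁/P₁ = 5.79×8.314×422/167 = 122 L.
Step 1 — Adiabatic: T₂/T₁ = (P₂/P₁)^((γ−1)/γ) ⇒ T₂ = 422×(4.79)^0.219 = 594 K; V₂ = 35.8 L.
ΔU = nCvΔT = 5.79×29.7×(594−422) = 29700 J.
Q = 0 for an adiabatic process, so W = −ΔU = -29700 J.
State after step 1: P = 800 kPa, V = 35.8 L, T = 594 K.
Step 2 — Isothermal: T stays 594 K; PV = const ⇒ V₂ = 8.44 L, P₂ = 3390 kPa.
ΔU = 0 (ideal gas, T constant).
W = nRT ln(V₂/V₁) = 5.79×8.314×594×ln(0.236) = -41300 J.
Q = ΔU + W = -41300 J.
Net over both steps: W = -71000 J, Q = -41300 J, ΔU = 29700 J.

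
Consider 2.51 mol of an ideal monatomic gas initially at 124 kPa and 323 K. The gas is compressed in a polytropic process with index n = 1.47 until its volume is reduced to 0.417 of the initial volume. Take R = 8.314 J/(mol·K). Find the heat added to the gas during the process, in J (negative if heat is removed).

-2150 J

V₁ = nRT₁/P₁ = 2.51×8.314×323/124 = 54.4 L.
Polytropic n=1.47: T₂ = T₁(V₁/V₂)^(n−1) = 323×(2.40)^0.47 = 487 K; P₂ = P₁(V₁/V₂)^n = 449 kPa.
W = (P₁V₁−P₂V₂)/(n−1) = (124×54.4−449×22.7)/0.47 = -7290 J.
ΔU = nCvΔT = 2.51×12.5×(487−323) = 5140 J.
Q = ΔU + W = -2150 J.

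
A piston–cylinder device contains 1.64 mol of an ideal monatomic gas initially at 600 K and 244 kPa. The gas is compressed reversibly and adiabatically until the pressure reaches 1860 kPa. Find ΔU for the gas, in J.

15400 J

V₁ = nRT₁/P₁ = 1.64×8.314×600/244 = 33.5 L.
Adiabatic: T₂/T₁ = (P₂/P₁)^((γ−1)/γ) ⇒ T₂ = 600×(7.62)^0.400 = 1350 K; V₂ = 9.91 L.
For an ideal gas ΔU = nCvΔT with Cv = (3/2)R = 12.5 J/(mol·K).
ΔU = 1.64×12.5×(1350−600) = 15400 J.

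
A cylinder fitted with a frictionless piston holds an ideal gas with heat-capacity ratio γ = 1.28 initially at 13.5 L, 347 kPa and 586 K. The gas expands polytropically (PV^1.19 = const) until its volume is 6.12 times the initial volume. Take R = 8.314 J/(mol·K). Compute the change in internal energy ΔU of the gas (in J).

-4870 J

n = P₁V₁/(RT₁) = 347×13.5/(8.314×586) = 0.962 mol.
Polytropic n=1.19: T₂ = T₁(V₁/V₂)^(n−1) = 586×(0.163)^0.19 = 415 K; P₂ = P₁(V₁/V₂)^n = 40.2 kPa.
For an ideal gas ΔU = nCvΔT with Cv = R/(γ−1) = 29.7 J/(mol·K).
ΔU = 0.962×29.7×(415−586) = -4870 J.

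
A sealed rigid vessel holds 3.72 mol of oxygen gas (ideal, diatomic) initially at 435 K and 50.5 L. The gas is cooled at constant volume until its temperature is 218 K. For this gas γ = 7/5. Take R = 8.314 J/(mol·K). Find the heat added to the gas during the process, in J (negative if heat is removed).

-16800 J

P₁ = nRT₁/V₁ = 3.72×8.314×435/50.5 = 266 kPa.
Isochoric: V stays 50.5 L; P/T = const ⇒ T₂ = 218 K, P₂ = 134 kPa.
W = 0 (no volume change).
ΔU = nCvΔT = 3.72×20.8×(218−435) = -16800 J.
Q = ΔU = -16800 J.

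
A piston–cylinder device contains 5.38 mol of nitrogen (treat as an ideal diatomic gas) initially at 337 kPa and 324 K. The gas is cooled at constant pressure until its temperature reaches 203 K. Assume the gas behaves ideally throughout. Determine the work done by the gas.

-5410 J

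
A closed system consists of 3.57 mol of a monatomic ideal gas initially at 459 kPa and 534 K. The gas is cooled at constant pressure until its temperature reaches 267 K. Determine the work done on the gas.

7920 J

V₁ = nRT₁/P₁ = 3.57×8.314×534/459 = 34.5 L.
Isobaric: P stays 459 kPa; V/T = const ⇒ T₂ = 267 K, V₂ = 17.3 L.
W = PΔV = 459×(17.3−34.5) kPa·L = -7920 J.
Work done on the gas = −W_by = 7920 J.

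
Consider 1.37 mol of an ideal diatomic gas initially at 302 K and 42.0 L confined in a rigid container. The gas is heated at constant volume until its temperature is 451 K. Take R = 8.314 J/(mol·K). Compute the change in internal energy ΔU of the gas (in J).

4240 J

P₁ = nRT₁/V₁ = 1.37×8.314×302/42.0 = 81.9 kPa.
Isochoric: V stays 42.0 L; P/T = const ⇒ T₂ = 451 K, P₂ = 122 kPa.
For an ideal gas ΔU = nCvΔT with Cv = (5/2)R = 20.8 J/(mol·K).
ΔU = 1.37×20.8×(451−302) = 4240 J.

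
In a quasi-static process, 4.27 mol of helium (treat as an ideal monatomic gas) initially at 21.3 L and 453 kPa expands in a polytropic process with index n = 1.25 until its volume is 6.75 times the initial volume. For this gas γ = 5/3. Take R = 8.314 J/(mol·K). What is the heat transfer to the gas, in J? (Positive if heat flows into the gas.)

T₁ = P₁V₁/(nR) = 453×21.3/(4.27×8.314) = 272 K.
Polytropic n=1.25: T₂ = T₁(V₁/V₂)^(n−1) = 272×(0.148)^0.25 = 169 K; P₂ = P₁(V₁/V₂)^n = 41.6 kPa.
W = (P₁V₁−P₂V₂)/(n−1) = (453×21.3−41.6×144)/0.25 = 14700 J.
ΔU = nCvΔT = 4.27×12.5×(169−272) = -5490 J.
Q = ΔU + W = 9160 J.

9160 J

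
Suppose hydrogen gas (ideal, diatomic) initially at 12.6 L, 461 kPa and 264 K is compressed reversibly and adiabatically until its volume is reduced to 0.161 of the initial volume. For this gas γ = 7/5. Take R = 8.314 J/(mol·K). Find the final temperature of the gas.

Adiabatic: TV^(γ−1) = const ⇒ T₂ = 264×(6.21)^0.400 = 548 K; PV^γ = const ⇒ P₂ = 5940 kPa.

548 K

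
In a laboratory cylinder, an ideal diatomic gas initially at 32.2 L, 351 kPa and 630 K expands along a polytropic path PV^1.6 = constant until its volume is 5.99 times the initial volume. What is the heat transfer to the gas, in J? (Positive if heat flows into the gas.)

-6200 J

n = P₁V₁/(RT₁) = 351×32.2/(8.314×630) = 2.16 mol.
Polytropic n=1.6: T₂ = T₁(V₁/V₂)^(n−1) = 630×(0.167)^0.60 = 215 K; P₂ = P₁(V₁/V₂)^n = 20.0 kPa.
W = (P₁V₁−P₂V₂)/(n−1) = (351×32.2−20.0×193)/0.60 = 12400 J.
ΔU = nCvΔT = 2.16×20.8×(215−630) = -18600 J.
Q = ΔU + W = -6200 J.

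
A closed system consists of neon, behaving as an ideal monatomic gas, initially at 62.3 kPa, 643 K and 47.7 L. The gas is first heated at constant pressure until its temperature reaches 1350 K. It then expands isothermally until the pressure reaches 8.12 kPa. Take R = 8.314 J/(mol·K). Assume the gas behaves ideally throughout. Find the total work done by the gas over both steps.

n = P₁V₁/(RT₁) = 62.3×47.7/(8.314×643) = 0.556 mol.
Step 1 — Isobaric: P stays 62.3 kPa; V/T = const ⇒ T₂ = 1350 K, V₂ = 100 L.
W = PΔV = 62.3×(100−47.7) kPa·L = 3270 J.
ΔU = nCvΔT = 0.556×12.5×(1350−643) = 4900 J.
Q = ΔU + W = nCpΔT = 8170 J.
State after step 1: P = 62.3 kPa, V = 100 L, T = 1350 K.
Step 2 — Isothermal: T stays 1350 K; PV = const ⇒ V₂ = 768 L, P₂ = 8.12 kPa.
ΔU = 0 (ideal gas, T constant).
W = nRT ln(V₂/V₁) = 0.556×8.314×1350×ln(7.67) = 12700 J.
Q = ΔU + W = 12700 J.
Net over both steps: W = 16000 J, Q = 20900 J, ΔU = 4900 J.

16000 J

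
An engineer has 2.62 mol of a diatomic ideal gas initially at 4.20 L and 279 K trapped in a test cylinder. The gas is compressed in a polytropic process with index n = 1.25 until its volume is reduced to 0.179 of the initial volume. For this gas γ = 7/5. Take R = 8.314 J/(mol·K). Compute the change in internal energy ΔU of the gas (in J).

P₁ = nRT₁/V₁ = 2.62×8.314×279/4.20 = 1450 kPa.
Polytropic n=1.25: T₂ = T₁(V₁/V₂)^(n−1) = 279×(5.59)^0.25 = 429 K; P₂ = P₁(V₁/V₂)^n = 12400 kPa.
For an ideal gas ΔU = nCvΔT with Cv = (5/2)R = 20.8 J/(mol·K).
ΔU = 2.62×20.8×(429−279) = 8160 J.

8160 J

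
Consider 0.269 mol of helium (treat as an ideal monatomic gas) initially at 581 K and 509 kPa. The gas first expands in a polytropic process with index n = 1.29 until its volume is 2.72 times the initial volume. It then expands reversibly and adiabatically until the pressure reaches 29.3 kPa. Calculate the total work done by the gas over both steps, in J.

1810 J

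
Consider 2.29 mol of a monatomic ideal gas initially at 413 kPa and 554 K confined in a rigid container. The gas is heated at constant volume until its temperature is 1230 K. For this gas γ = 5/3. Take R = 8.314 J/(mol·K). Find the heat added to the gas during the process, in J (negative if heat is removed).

19300 J

V₁ = nRT₁/P₁ = 2.29×8.314×554/413 = 25.5 L.
Isochoric: V stays 25.5 L; P/T = const ⇒ T₂ = 1230 K, P₂ = 917 kPa.
W = 0 (no volume change).
ΔU = nCvΔT = 2.29×12.5×(1230−554) = 19300 J.
Q = ΔU = 19300 J.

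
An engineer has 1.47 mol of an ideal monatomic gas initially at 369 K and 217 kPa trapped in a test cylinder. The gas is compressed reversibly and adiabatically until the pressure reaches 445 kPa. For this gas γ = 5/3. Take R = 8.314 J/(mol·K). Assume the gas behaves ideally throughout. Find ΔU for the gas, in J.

2250 J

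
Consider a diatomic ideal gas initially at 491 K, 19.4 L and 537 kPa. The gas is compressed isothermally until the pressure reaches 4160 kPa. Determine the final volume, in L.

Isothermal: T stays 491 K; PV = const ⇒ V₂ = 2.50 L, P₂ = 4160 kPa.

2.50 L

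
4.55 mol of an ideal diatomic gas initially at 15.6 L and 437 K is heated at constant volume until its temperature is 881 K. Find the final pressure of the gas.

2140 kPa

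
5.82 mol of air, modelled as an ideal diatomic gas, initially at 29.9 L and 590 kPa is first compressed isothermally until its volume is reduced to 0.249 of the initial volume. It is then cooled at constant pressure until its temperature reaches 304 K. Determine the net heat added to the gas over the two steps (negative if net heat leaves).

T₁ = P₁V₁/(nR) = 590×29.9/(5.82×8.314) = 365 K.
Step 1 — Isothermal: T stays 365 K; PV = const ⇒ V₂ = 7.45 L, P₂ = 2370 kPa.
ΔU = 0 (ideal gas, T constant).
W = nRT ln(V₂/V₁) = 5.82×8.314×365×ln(0.249) = -24500 J.
Q = ΔU + W = -24500 J.
State after step 1: P = 2370 kPa, V = 7.45 L, T = 365 K.
Step 2 — Isobaric: P stays 2370 kPa; V/T = const ⇒ T₂ = 304 K, V₂ = 6.21 L.
W = PΔV = 2370×(6.21−7.45) kPa·L = -2930 J.
ΔU = nCvΔT = 5.82×20.8×(304−365) = -7330 J.
Q = ΔU + W = nCpΔT = -10300 J.
Net over both steps: W = -27500 J, Q = -34800 J, ΔU = -7330 J.

-34800 J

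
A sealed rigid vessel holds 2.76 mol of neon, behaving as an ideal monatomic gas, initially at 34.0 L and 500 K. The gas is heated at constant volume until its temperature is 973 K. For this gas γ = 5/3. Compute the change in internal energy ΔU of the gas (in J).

P₁ = nRT₁/V₁ = 2.76×8.314×500/34.0 = 337 kPa.
Isochoric: V stays 34.0 L; P/T = const ⇒ T₂ = 973 K, P₂ = 657 kPa.
For an ideal gas ΔU = nCvΔT with Cv = (3/2)R = 12.5 J/(mol·K).
ΔU = 2.76×12.5×(973−500) = 16300 J.

16300 J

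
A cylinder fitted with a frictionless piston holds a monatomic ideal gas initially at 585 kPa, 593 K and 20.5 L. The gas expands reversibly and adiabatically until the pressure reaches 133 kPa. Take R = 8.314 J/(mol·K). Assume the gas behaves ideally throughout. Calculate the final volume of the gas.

49.9 L

Adiabatic: T₂/T₁ = (P₂/P₁)^((γ−1)/γ) ⇒ T₂ = 593×(0.227)^0.400 = 328 K; V₂ = 49.9 L.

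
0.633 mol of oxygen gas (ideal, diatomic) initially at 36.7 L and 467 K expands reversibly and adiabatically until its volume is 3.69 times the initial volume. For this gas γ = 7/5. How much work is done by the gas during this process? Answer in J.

2500 J

P₁ = nRT₁/V₁ = 0.633×8.314×467/36.7 = 67.0 kPa.
Adiabatic: TV^(γ−1) = const ⇒ T₂ = 467×(0.271)^0.400 = 277 K; PV^γ = const ⇒ P₂ = 10.8 kPa.
ΔU = nCvΔT = 0.633×20.8×(277−467) = -2500 J.
Q = 0 for an adiabatic process, so W = −ΔU = 2500 J.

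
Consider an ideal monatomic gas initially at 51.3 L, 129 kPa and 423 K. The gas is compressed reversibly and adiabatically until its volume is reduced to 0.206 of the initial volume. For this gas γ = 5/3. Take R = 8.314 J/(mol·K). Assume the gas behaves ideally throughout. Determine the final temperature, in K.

Adiabatic: TV^(γ−1) = const ⇒ T₂ = 423×(4.85)^0.667 = 1210 K; PV^γ = const ⇒ P₂ = 1800 kPa.

1210 K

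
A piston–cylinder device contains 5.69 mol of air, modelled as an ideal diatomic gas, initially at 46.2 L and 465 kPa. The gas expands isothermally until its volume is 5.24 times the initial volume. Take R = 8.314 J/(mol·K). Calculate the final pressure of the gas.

T₁ = P₁V₁/(nR) = 465×46.2/(5.69×8.314) = 454 K.
Isothermal: T stays 454 K; PV = const ⇒ V₂ = 242 L, P₂ = 88.7 kPa.

88.7 kPa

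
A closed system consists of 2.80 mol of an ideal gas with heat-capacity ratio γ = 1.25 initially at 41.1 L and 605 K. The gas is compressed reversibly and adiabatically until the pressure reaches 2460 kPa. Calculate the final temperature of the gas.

897 K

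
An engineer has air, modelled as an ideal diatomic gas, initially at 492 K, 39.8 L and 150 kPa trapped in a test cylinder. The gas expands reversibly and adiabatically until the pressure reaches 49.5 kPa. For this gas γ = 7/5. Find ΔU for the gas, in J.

-4050 J

n = P₁V₁/(RT₁) = 150×39.8/(8.314×492) = 1.46 mol.
Adiabatic: T₂/T₁ = (P₂/P₁)^((γ−1)/γ) ⇒ T₂ = 492×(0.330)^0.286 = 358 K; V₂ = 87.9 L.
For an ideal gas ΔU = nCvΔT with Cv = (5/2)R = 20.8 J/(mol·K).
ΔU = 1.46×20.8×(358−492) = -4050 J.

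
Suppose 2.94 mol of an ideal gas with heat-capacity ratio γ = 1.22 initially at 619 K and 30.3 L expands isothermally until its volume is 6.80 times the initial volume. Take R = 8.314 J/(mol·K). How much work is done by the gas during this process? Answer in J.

29000 J

P₁ = nRT₁/V₁ = 2.94×8.314×619/30.3 = 499 kPa.
Isothermal: T stays 619 K; PV = const ⇒ V₂ = 206 L, P₂ = 73.4 kPa.
W = nRT ln(V₂/V₁) = 2.94×8.314×619×ln(6.80) = 29000 J.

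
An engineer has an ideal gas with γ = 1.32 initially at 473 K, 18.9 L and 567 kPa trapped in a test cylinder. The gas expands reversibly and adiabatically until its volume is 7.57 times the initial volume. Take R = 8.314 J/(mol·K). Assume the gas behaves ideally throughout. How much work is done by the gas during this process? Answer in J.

16000 J

n = P₁V₁/(RT₁) = 567×18.9/(8.314×473) = 2.73 mol.
Adiabatic: TV^(γ−1) = const ⇒ T₂ = 473×(0.132)^0.320 = 247 K; PV^γ = const ⇒ P₂ = 39.2 kPa.
ΔU = nCvΔT = 2.73×26.0×(247−473) = -16000 J.
Q = 0 for an adiabatic process, so W = −ΔU = 16000 J.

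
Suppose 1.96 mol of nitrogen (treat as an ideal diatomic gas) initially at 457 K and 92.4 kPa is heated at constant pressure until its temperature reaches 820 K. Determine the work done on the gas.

-5920 J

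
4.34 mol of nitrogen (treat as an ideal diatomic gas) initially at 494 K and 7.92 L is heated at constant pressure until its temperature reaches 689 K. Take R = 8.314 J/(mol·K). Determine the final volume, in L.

11.0 L

P₁ = nRT₁/V₁ = 4.34×8.314×494/7.92 = 2250 kPa.
Isobaric: P stays 2250 kPa; V/T = const ⇒ T₂ = 689 K, V₂ = 11.0 L.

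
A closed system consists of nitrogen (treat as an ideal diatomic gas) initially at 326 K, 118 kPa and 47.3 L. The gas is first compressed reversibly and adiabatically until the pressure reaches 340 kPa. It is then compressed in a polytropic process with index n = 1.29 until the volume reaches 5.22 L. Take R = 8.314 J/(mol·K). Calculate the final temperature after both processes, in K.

n = P₁V₁/(RT₁) = 118×47.3/(8.314×326) = 2.06 mol.
Step 1 — Adiabatic: T₂/T₁ = (P₂/P₁)^((γ−1)/γ) ⇒ T₂ = 326×(2.88)^0.286 = 441 K; V₂ = 22.2 L.
ΔU = nCvΔT = 2.06×20.8×(441−326) = 4930 J.
Q = 0 for an adiabatic process, so W = −ΔU = -4930 J.
State after step 1: P = 340 kPa, V = 22.2 L, T = 441 K.
Step 2 — Polytropic n=1.29: T₂ = T₁(V₁/V₂)^(n−1) = 441×(4.26)^0.29 = 671 K; P₂ = P₁(V₁/V₂)^n = 2200 kPa.
W = (P₁V₁−P₂V₂)/(n−1) = (340×22.2−2200×5.22)/0.29 = -13600 J.
ΔU = nCvΔT = 2.06×20.8×(671−441) = 9850 J.
Q = ΔU + W = -3740 J.
Net over both steps: W = -18500 J, Q = -3740 J, ΔU = 14800 J.

671 K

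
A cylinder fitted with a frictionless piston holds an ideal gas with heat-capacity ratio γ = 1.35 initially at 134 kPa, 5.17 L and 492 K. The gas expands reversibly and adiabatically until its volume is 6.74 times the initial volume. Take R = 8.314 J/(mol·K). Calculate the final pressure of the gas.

10.2 kPa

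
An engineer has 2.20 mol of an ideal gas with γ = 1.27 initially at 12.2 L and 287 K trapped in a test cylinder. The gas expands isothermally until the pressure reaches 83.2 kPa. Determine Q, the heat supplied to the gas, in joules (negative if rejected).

8630 J

P₁ = nRT₁/V₁ = 2.20×8.314×287/12.2 = 430 kPa.
Isothermal: T stays 287 K; PV = const ⇒ V₂ = 63.1 L, P₂ = 83.2 kPa.
ΔU = 0 (ideal gas, T constant).
W = nRT ln(V₂/V₁) = 2.20×8.314×287×ln(5.17) = 8630 J.
Q = ΔU + W = 8630 J.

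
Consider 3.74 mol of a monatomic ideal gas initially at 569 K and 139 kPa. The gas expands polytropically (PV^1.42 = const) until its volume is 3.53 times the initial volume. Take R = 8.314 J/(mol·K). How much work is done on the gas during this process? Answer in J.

-17300 J

V₁ = nRT₁/P₁ = 3.74×8.314×569/139 = 127 L.
Polytropic n=1.42: T₂ = T₁(V₁/V₂)^(n−1) = 569×(0.283)^0.42 = 335 K; P₂ = P₁(V₁/V₂)^n = 23.2 kPa.
W = (P₁V₁−P₂V₂)/(n−1) = (139×127−23.2×449)/0.42 = 17300 J.
Work done on the gas = −W_by = -17300 J.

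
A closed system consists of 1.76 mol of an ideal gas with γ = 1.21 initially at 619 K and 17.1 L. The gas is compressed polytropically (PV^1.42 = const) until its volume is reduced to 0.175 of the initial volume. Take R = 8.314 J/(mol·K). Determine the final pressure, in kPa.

6290 kPa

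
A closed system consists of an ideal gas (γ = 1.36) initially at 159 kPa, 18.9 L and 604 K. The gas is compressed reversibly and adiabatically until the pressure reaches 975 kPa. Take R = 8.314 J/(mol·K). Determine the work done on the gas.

n = P₁V₁/(RT₁) = 159×18.9/(8.314×604) = 0.598 mol.
Adiabatic: T₂/T₁ = (P₂/P₁)^((γ−1)/γ) ⇒ T₂ = 604×(6.13)^0.265 = 976 K; V₂ = 4.98 L.
ΔU = nCvΔT = 0.598×23.1×(976−604) = 5140 J.
Q = 0 for an adiabatic process, so W = −ΔU = -5140 J.
Work done on the gas = −W_by = 5140 J.

5140 J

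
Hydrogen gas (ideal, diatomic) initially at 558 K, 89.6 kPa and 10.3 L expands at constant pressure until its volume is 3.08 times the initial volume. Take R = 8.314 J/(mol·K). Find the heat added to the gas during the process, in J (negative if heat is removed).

n = P₁V₁/(RT₁) = 89.6×10.3/(8.314×558) = 0.199 mol.
Isobaric: P stays 89.6 kPa; V/T = const ⇒ T₂ = 1720 K, V₂ = 31.7 L.
W = PΔV = 89.6×(31.7−10.3) kPa·L = 1920 J.
ΔU = nCvΔT = 0.199×20.8×(1720−558) = 4800 J.
Q = ΔU + W = nCpΔT = 6720 J.

6720 J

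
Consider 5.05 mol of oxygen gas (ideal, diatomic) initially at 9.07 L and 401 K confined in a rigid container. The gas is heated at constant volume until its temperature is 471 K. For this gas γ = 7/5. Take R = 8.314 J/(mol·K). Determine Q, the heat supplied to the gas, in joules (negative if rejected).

P₁ = nRT₁/V₁ = 5.05×8.314×401/9.07 = 1860 kPa.
Isochoric: V stays 9.07 L; P/T = const ⇒ T₂ = 471 K, P₂ = 2180 kPa.
W = 0 (no volume change).
ΔU = nCvΔT = 5.05×20.8×(471−401) = 7350 J.
Q = ΔU = 7350 J.

7350 J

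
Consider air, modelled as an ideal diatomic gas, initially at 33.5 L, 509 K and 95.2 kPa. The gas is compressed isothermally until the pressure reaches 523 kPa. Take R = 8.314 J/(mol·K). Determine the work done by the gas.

n = P₁V₁/(RT₁) = 95.2×33.5/(8.314×509) = 0.754 mol.
Isothermal: T stays 509 K; PV = const ⇒ V₂ = 6.10 L, P₂ = 523 kPa.
W = nRT ln(V₂/V₁) = 0.754×8.314×509×ln(0.182) = -5430 J.

-5430 J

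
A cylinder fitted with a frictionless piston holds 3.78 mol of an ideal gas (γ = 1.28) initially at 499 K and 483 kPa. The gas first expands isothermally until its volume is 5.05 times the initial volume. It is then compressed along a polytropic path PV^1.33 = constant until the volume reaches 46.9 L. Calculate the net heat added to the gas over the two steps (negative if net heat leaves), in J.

V₁ = nRT₁/P₁ = 3.78×8.314×499/483 = 32.5 L.
Step 1 — Isothermal: T stays 499 K; PV = const ⇒ V₂ = 164 L, P₂ = 95.6 kPa.
ΔU = 0 (ideal gas, T constant).
W = nRT ln(V₂/V₁) = 3.78×8.314×499×ln(5.05) = 25400 J.
Q = ΔU + W = 25400 J.
State after step 1: P = 95.6 kPa, V = 164 L, T = 499 K.
Step 2 — Polytropic n=1.33: T₂ = T₁(V₁/V₂)^(n−1) = 499×(3.50)^0.33 = 754 K; P₂ = P₁(V₁/V₂)^n = 505 kPa.
W = (P₁V₁−P₂V₂)/(n−1) = (95.6×164−505×46.9)/0.33 = -24300 J.
ΔU = nCvΔT = 3.78×29.7×(754−499) = 28600 J.
Q = ΔU + W = 4340 J.
Net over both steps: W = 1090 J, Q = 29700 J, ΔU = 28600 J.

29700 J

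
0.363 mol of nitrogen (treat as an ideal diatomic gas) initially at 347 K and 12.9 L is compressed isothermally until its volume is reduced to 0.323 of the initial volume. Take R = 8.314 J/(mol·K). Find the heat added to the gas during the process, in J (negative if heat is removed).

-1180 J

P₁ = nRT₁/V₁ = 0.363×8.314×347/12.9 = 81.2 kPa.
Isothermal: T stays 347 K; PV = const ⇒ V₂ = 4.17 L, P₂ = 251 kPa.
ΔU = 0 (ideal gas, T constant).
W = nRT ln(V₂/V₁) = 0.363×8.314×347×ln(0.323) = -1180 J.
Q = ΔU + W = -1180 J.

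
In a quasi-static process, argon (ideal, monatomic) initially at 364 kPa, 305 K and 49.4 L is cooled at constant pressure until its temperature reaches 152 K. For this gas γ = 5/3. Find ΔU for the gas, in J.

-13500 J

n = P₁V₁/(RT₁) = 364×49.4/(8.314×305) = 7.09 mol.
Isobaric: P stays 364 kPa; V/T = const ⇒ T₂ = 152 K, V₂ = 24.6 L.
For an ideal gas ΔU = nCvΔT with Cv = (3/2)R = 12.5 J/(mol·K).
ΔU = 7.09×12.5×(152−305) = -13500 J.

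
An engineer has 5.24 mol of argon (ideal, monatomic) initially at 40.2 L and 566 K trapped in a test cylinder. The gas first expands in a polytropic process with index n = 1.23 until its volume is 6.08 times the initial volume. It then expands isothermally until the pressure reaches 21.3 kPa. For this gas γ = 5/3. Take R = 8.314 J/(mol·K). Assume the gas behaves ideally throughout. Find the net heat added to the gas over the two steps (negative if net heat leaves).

42400 J

P₁ = nRT₁/V₁ = 5.24×8.314×566/40.2 = 613 kPa.
Step 1 — Polytropic n=1.23: T₂ = T₁(V₁/V₂)^(n−1) = 566×(0.164)^0.23 = 374 K; P₂ = P₁(V₁/V₂)^n = 66.6 kPa.
W = (P₁V₁−P₂V₂)/(n−1) = (613×40.2−66.6×244)/0.23 = 36400 J.
ΔU = nCvΔT = 5.24×12.5×(374−566) = -12600 J.
Q = ΔU + W = 23900 J.
State after step 1: P = 66.6 kPa, V = 244 L, T = 374 K.
Step 2 — Isothermal: T stays 374 K; PV = const ⇒ V₂ = 764 L, P₂ = 21.3 kPa.
ΔU = 0 (ideal gas, T constant).
W = nRT ln(V₂/V₁) = 5.24×8.314×374×ln(3.13) = 18600 J.
Q = ΔU + W = 18600 J.
Net over both steps: W = 55000 J, Q = 42400 J, ΔU = -12600 J.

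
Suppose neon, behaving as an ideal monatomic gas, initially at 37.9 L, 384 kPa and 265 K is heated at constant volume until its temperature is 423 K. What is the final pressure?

Isochoric: V stays 37.9 L; P/T = const ⇒ T₂ = 423 K, P₂ = 613 kPa.

613 kPa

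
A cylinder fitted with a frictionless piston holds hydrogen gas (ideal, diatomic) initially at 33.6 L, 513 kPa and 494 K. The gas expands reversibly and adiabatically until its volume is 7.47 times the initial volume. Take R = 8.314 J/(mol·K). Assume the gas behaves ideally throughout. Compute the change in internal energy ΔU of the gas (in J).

n = P₁V₁/(RT₁) = 513×33.6/(8.314×494) = 4.20 mol.
Adiabatic: TV^(γ−1) = const ⇒ T₂ = 494×(0.134)^0.400 = 221 K; PV^γ = const ⇒ P₂ = 30.7 kPa.
For an ideal gas ΔU = nCvΔT with Cv = (5/2)R = 20.8 J/(mol·K).
ΔU = 4.20×20.8×(221−494) = -23800 J.

-23800 J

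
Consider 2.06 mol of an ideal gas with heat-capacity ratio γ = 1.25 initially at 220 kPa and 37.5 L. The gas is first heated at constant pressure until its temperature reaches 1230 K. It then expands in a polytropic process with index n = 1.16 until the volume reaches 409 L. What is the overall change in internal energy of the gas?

T₁ = P₁V₁/(nR) = 220×37.5/(2.06×8.314) = 482 K.
Step 1 — Isobaric: P stays 220 kPa; V/T = const ⇒ T₂ = 1230 K, V₂ = 95.8 L.
W = PΔV = 220×(95.8−37.5) kPa·L = 12800 J.
ΔU = nCvΔT = 2.06×33.3×(1230−482) = 51300 J.
Q = ΔU + W = nCpΔT = 64100 J.
State after step 1: P = 220 kPa, V = 95.8 L, T = 1230 K.
Step 2 — Polytropic n=1.16: T₂ = T₁(V₁/V₂)^(n−1) = 1230×(0.234)^0.16 = 975 K; P₂ = P₁(V₁/V₂)^n = 40.8 kPa.
W = (P₁V₁−P₂V₂)/(n−1) = (220×95.8−40.8×409)/0.16 = 27300 J.
ΔU = nCvΔT = 2.06×33.3×(975−1230) = -17500 J.
Q = ΔU + W = 9830 J.
Net over both steps: W = 40100 J, Q = 73900 J, ΔU = 33800 J.

33800 J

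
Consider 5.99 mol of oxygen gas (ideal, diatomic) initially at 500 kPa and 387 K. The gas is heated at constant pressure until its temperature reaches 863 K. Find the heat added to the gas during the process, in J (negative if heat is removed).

V₁ = nRT₁/P₁ = 5.99×8.314×387/500 = 38.5 L.
Isobaric: P stays 500 kPa; V/T = const ⇒ T₂ = 863 K, V₂ = 86.0 L.
W = PΔV = 500×(86.0−38.5) kPa·L = 23700 J.
ΔU = nCvΔT = 5.99×20.8×(863−387) = 59300 J.
Q = ΔU + W = nCpΔT = 83000 J.

83000 J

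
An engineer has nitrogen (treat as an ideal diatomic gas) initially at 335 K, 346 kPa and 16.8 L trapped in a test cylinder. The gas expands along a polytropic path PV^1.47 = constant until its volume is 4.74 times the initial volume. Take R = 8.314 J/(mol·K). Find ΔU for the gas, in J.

-7540 J

n = P₁V₁/(RT₁) = 346×16.8/(8.314×335) = 2.09 mol.
Polytropic n=1.47: T₂ = T₁(V₁/V₂)^(n−1) = 335×(0.211)^0.47 = 161 K; P₂ = P₁(V₁/V₂)^n = 35.1 kPa.
For an ideal gas ΔU = nCvΔT with Cv = (5/2)R = 20.8 J/(mol·K).
ΔU = 2.09×20.8×(161−335) = -7540 J.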